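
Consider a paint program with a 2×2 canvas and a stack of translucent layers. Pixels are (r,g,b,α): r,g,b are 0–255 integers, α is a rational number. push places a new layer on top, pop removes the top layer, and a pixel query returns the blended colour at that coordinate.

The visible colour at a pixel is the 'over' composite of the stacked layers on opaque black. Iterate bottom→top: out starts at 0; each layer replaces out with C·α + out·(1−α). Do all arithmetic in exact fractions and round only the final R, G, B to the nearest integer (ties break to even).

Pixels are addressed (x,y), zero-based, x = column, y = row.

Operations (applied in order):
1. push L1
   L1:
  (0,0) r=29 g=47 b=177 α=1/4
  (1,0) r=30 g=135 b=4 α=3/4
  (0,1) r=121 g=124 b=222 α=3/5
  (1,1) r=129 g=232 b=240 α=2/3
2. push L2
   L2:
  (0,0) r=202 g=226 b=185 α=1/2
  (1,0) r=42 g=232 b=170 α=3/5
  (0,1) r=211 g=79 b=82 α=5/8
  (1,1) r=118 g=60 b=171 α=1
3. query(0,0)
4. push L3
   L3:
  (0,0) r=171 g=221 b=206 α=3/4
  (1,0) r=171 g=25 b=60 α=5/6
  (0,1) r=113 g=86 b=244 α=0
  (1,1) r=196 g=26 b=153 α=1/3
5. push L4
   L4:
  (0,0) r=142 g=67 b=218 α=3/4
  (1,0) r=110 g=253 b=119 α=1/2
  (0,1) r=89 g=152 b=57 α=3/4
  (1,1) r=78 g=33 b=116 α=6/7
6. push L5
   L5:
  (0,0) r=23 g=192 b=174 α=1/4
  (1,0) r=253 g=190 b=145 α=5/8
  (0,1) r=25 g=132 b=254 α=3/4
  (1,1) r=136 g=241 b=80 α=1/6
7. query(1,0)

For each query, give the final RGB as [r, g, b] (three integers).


at x=0,y=0 over L1,L2:
after L1 α=1/4: [29/4, 47/4, 177/4]
after L2 α=1/2: [837/8, 951/8, 917/8]
= [105, 119, 115]

at x=1,y=0 over L1,L2,L3,L4,L5:
+L1 (α=3/4) → [45/2, 405/4, 3]
+L2 (α=3/5) → [171/5, 1797/10, 516/5]
+L3 (α=5/6) → [741/5, 3047/60, 336/5]
+L4 (α=1/2) → [1291/10, 18227/120, 931/10]
+L5 (α=5/8) → [16523/80, 56227/320, 10043/80]
→ [207, 176, 126]


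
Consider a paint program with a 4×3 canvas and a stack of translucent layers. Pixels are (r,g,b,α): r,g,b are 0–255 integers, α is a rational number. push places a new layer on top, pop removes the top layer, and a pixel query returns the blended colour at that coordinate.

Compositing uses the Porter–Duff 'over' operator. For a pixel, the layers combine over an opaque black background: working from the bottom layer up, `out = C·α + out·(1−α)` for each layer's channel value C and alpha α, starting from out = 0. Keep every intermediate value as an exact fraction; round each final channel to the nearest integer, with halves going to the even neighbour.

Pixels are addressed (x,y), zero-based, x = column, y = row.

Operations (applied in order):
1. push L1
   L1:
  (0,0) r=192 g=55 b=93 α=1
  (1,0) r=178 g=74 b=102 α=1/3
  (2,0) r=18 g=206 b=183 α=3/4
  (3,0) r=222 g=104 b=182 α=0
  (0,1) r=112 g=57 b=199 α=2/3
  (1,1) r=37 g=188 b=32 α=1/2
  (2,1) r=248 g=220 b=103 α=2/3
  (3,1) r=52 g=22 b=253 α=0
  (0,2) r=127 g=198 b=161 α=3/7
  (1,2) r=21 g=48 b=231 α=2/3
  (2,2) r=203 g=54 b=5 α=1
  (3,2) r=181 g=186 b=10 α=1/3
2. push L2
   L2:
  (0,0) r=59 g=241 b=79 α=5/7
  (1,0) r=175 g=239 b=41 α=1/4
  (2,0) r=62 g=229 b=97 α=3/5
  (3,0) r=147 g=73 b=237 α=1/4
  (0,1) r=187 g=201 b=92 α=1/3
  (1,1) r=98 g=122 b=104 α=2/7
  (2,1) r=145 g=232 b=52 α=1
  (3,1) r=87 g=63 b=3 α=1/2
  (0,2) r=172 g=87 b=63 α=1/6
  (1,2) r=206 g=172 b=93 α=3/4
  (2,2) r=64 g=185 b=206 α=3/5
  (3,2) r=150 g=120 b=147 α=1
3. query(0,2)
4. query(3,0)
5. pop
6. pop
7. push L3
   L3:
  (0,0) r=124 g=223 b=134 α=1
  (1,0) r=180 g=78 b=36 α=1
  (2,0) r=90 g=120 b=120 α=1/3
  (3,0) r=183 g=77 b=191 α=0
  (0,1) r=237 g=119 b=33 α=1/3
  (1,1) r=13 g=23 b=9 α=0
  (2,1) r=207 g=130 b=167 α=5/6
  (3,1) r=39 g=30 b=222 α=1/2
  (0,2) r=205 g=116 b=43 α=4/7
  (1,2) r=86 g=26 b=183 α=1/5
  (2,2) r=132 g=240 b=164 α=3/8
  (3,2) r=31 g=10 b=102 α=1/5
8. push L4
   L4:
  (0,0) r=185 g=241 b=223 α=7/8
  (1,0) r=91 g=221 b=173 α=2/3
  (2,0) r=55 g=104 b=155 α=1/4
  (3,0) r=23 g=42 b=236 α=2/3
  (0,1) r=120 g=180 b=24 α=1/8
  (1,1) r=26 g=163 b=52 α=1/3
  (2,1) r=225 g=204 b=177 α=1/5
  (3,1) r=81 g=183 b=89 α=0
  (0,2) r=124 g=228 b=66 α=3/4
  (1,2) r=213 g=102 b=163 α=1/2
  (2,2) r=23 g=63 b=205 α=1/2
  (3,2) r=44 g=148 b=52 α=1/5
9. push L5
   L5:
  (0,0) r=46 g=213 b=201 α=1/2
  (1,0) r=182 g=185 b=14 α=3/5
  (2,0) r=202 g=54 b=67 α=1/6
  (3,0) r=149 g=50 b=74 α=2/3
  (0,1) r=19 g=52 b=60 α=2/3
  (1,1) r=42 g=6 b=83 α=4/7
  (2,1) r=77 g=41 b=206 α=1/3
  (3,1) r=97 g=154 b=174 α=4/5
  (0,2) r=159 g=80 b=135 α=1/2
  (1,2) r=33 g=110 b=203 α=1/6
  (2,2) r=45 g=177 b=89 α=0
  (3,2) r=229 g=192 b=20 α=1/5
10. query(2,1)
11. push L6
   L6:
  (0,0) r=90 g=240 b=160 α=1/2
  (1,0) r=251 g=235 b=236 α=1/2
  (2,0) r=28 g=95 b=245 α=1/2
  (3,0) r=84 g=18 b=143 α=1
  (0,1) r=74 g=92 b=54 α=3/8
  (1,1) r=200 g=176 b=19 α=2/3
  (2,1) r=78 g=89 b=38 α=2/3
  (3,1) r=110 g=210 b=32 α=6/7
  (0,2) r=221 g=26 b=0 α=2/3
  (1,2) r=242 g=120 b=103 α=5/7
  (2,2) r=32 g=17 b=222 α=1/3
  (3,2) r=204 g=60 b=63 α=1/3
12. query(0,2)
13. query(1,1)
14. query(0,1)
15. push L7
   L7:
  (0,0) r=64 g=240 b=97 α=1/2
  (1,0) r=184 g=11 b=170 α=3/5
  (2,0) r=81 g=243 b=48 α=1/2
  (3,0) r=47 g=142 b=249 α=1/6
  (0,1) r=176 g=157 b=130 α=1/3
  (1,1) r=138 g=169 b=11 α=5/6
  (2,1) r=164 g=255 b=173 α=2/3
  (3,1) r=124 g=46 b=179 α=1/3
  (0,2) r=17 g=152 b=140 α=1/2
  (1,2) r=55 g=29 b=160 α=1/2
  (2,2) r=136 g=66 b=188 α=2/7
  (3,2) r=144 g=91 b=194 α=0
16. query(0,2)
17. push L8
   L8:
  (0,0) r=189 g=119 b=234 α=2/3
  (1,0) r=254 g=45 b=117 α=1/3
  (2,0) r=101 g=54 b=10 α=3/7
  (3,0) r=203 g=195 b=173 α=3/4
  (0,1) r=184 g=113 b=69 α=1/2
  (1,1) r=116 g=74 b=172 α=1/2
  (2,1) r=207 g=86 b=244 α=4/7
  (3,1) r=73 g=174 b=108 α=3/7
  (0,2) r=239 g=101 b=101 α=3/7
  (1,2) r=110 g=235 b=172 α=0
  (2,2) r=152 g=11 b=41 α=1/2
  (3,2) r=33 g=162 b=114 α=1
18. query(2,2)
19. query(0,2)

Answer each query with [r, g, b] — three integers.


(0,2) stack=L1,L2; from [0,0,0]:
L1 α=3/7: [381/7, 594/7, 69]
L2 α=1/6: [3109/42, 1193/14, 68]
→ [74, 85, 68]

query (3,0) [L1,L2] — begin 0,0,0
after L1 α=0: [0, 0, 0]
after L2 α=1/4: [147/4, 73/4, 237/4]
→ [37, 18, 59]

(2,1) stack=L3,L4,L5; from [0,0,0]:
+L3 (α=5/6) → [345/2, 325/3, 835/6]
+L4 (α=1/5) → [183, 1912/15, 2201/15]
+L5 (α=1/3) → [443/3, 4439/45, 7492/45]
→ [148, 99, 166]

at x=0,y=2 over L3,L4,L5,L6:
+L3 (α=4/7) → [820/7, 464/7, 172/7]
+L4 (α=3/4) → [856/7, 1313/7, 779/14]
+L5 (α=1/2) → [1969/14, 1873/14, 2669/28]
+L6 (α=2/3) → [2719/14, 867/14, 2669/84]
→ [194, 62, 32]

(1,1) stack=L3,L4,L5,L6; from [0,0,0]:
after L3 α=0: [0, 0, 0]
after L4 α=1/3: [26/3, 163/3, 52/3]
after L5 α=4/7: [194/7, 187/7, 384/7]
after L6 α=2/3: [998/7, 2651/21, 650/21]
→ [143, 126, 31]

query (0,1) [L3,L4,L5,L6] — begin 0,0,0
L3 α=1/3: [79, 119/3, 11]
L4 α=1/8: [673/8, 1373/24, 101/8]
L5 α=2/3: [977/24, 3869/72, 1061/24]
L6 α=3/8: [10213/192, 39217/576, 9193/192]
→ [53, 68, 48]

(0,2) stack=L3,L4,L5,L6,L7; from [0,0,0]:
after L3 α=4/7: [820/7, 464/7, 172/7]
after L4 α=3/4: [856/7, 1313/7, 779/14]
after L5 α=1/2: [1969/14, 1873/14, 2669/28]
after L6 α=2/3: [2719/14, 867/14, 2669/84]
after L7 α=1/2: [2957/28, 2995/28, 14429/168]
→ [106, 107, 86]

(2,2) stack=L3,L4,L5,L6,L7,L8; from [0,0,0]:
L3 α=3/8: [99/2, 90, 123/2]
L4 α=1/2: [145/4, 153/2, 533/4]
L5 α=0: [145/4, 153/2, 533/4]
L6 α=1/3: [209/6, 170/3, 977/6]
L7 α=2/7: [2677/42, 178/3, 7141/42]
L8 α=1/2: [9061/84, 211/6, 8863/84]
rounded: [108, 35, 106]

at x=0,y=2 over L3,L4,L5,L6,L7,L8:
after L3 α=4/7: [820/7, 464/7, 172/7]
after L4 α=3/4: [856/7, 1313/7, 779/14]
after L5 α=1/2: [1969/14, 1873/14, 2669/28]
after L6 α=2/3: [2719/14, 867/14, 2669/84]
after L7 α=1/2: [2957/28, 2995/28, 14429/168]
after L8 α=3/7: [7976/49, 5116/49, 27155/294]
rounded: [163, 104, 92]


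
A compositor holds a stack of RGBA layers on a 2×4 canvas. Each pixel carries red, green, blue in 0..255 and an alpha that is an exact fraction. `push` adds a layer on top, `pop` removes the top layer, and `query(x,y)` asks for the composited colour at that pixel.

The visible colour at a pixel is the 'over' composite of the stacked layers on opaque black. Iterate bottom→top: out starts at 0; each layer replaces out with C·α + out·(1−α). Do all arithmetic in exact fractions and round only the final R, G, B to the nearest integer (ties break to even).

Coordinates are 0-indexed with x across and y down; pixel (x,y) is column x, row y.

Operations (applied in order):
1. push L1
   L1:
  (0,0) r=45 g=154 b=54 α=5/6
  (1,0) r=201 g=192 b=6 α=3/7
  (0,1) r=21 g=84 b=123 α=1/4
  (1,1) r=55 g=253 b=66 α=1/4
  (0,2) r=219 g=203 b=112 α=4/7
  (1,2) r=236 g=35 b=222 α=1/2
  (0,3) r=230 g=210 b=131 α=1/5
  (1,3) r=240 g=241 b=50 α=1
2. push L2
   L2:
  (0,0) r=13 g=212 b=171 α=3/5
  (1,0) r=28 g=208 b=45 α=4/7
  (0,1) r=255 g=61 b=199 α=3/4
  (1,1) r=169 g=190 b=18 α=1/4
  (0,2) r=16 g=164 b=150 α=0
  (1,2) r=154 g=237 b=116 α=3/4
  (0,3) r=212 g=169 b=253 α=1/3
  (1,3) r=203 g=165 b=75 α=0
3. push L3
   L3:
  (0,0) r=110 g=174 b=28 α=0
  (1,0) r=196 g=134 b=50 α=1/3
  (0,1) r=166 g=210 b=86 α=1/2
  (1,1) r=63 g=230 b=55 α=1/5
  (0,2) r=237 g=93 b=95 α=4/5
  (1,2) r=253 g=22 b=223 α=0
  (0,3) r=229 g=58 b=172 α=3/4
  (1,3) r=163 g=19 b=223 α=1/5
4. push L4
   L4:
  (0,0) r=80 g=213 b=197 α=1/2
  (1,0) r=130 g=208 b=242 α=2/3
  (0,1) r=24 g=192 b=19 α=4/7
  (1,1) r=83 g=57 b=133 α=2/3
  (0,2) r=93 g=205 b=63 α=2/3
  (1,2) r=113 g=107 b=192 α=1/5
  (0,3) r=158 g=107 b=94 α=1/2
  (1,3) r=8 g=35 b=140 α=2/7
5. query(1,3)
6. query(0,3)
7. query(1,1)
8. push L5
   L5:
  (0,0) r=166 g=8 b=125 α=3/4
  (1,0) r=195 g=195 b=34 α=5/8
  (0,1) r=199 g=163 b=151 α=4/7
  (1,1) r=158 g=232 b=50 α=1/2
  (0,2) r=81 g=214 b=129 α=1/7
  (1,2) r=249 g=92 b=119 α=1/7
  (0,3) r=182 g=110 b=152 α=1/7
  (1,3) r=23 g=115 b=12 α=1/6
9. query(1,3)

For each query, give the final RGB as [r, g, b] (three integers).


query (1,3) [L1,L2,L3,L4] — begin 0,0,0
L1 α=1: [240, 241, 50]
L2 α=0: [240, 241, 50]
L3 α=1/5: [1123/5, 983/5, 423/5]
L4 α=2/7: [1139/7, 1053/7, 703/7]
= [163, 150, 100]

query (0,3) [L1,L2,L3,L4] — begin 0,0,0
L1 α=1/5: [46, 42, 131/5]
L2 α=1/3: [304/3, 253/3, 509/5]
L3 α=3/4: [2365/12, 775/12, 3089/20]
L4 α=1/2: [4261/24, 2059/24, 4969/40]
= [178, 86, 124]

at x=1,y=1 over L1,L2,L3,L4:
+L1 (α=1/4) → [55/4, 253/4, 33/2]
+L2 (α=1/4) → [841/16, 1519/16, 135/8]
+L3 (α=1/5) → [1093/20, 2439/20, 49/2]
+L4 (α=2/3) → [1471/20, 1573/20, 581/6]
= [74, 79, 97]

query (1,3) [L1,L2,L3,L4,L5] — begin 0,0,0
after L1 α=1: [240, 241, 50]
after L2 α=0: [240, 241, 50]
after L3 α=1/5: [1123/5, 983/5, 423/5]
after L4 α=2/7: [1139/7, 1053/7, 703/7]
after L5 α=1/6: [976/7, 3035/21, 3599/42]
→ [139, 145, 86]


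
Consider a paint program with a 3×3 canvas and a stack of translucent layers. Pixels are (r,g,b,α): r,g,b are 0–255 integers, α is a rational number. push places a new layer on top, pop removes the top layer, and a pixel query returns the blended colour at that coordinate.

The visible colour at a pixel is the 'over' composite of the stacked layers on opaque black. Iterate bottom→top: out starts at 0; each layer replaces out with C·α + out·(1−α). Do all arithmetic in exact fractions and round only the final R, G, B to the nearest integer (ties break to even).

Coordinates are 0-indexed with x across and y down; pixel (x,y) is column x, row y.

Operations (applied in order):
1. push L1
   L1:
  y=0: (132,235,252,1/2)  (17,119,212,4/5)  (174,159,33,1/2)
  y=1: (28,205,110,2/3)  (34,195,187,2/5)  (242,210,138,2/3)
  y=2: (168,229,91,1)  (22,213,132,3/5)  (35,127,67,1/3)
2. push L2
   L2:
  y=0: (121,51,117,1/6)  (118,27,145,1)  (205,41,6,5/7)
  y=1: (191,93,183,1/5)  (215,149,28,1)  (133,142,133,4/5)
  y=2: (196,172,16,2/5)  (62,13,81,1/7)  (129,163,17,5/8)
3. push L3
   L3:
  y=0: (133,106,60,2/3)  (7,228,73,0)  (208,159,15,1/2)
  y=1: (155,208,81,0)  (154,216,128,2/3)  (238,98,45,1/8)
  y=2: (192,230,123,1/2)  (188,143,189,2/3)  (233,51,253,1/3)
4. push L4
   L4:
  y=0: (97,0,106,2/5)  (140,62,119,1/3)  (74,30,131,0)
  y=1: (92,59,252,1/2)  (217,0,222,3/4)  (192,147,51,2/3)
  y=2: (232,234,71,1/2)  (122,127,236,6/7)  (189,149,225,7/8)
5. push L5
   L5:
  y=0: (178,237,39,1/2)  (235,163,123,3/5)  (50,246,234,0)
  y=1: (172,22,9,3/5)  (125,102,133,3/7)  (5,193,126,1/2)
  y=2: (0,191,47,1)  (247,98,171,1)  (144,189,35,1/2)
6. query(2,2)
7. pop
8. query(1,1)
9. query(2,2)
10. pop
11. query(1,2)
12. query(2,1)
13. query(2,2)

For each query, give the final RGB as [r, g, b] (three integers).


query (2,2) [L1,L2,L3,L4,L5] — begin 0,0,0
L1 α=1/3: [35/3, 127/3, 67/3]
L2 α=5/8: [85, 471/4, 19]
L3 α=1/3: [403/3, 191/2, 97]
L4 α=7/8: [1093/6, 2277/16, 209]
L5 α=1/2: [1957/12, 5301/32, 122]
rounded: [163, 166, 122]

query (1,1) [L1,L2,L3,L4] — begin 0,0,0
+L1 (α=2/5) → [68/5, 78, 374/5]
+L2 (α=1) → [215, 149, 28]
+L3 (α=2/3) → [523/3, 581/3, 284/3]
+L4 (α=3/4) → [619/3, 581/12, 1141/6]
→ [206, 48, 190]

(2,2) stack=L1,L2,L3,L4; from [0,0,0]:
L1 α=1/3: [35/3, 127/3, 67/3]
L2 α=5/8: [85, 471/4, 19]
L3 α=1/3: [403/3, 191/2, 97]
L4 α=7/8: [1093/6, 2277/16, 209]
= [182, 142, 209]

(1,2) stack=L1,L2,L3; from [0,0,0]:
after L1 α=3/5: [66/5, 639/5, 396/5]
after L2 α=1/7: [706/35, 557/5, 2781/35]
after L3 α=2/3: [4622/35, 1987/15, 5337/35]
→ [132, 132, 152]

at x=2,y=1 over L1,L2,L3:
after L1 α=2/3: [484/3, 140, 92]
after L2 α=4/5: [416/3, 708/5, 624/5]
after L3 α=1/8: [1813/12, 2723/20, 4593/40]
rounded: [151, 136, 115]

at x=2,y=2 over L1,L2,L3:
+L1 (α=1/3) → [35/3, 127/3, 67/3]
+L2 (α=5/8) → [85, 471/4, 19]
+L3 (α=1/3) → [403/3, 191/2, 97]
= [134, 96, 97]


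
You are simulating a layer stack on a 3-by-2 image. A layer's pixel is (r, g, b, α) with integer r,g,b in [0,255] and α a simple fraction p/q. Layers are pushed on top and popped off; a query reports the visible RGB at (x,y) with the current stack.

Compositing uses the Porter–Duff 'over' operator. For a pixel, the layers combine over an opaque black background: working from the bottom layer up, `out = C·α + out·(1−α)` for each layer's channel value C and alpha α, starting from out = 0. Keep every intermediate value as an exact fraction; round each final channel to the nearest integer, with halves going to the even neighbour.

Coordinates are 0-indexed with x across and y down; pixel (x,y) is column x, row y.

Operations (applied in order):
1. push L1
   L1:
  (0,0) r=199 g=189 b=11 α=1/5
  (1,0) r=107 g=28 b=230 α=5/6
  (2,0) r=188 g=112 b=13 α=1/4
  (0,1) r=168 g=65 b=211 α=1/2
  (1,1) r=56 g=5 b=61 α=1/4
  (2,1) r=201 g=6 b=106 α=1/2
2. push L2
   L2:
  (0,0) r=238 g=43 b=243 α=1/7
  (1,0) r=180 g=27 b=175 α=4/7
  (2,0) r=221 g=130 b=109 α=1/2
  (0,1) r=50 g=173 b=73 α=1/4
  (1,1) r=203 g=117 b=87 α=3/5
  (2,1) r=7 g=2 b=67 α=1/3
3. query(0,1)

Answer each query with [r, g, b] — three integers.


query (0,1) [L1,L2] — begin 0,0,0
after L1 α=1/2: [84, 65/2, 211/2]
after L2 α=1/4: [151/2, 541/8, 779/8]
rounded: [76, 68, 97]


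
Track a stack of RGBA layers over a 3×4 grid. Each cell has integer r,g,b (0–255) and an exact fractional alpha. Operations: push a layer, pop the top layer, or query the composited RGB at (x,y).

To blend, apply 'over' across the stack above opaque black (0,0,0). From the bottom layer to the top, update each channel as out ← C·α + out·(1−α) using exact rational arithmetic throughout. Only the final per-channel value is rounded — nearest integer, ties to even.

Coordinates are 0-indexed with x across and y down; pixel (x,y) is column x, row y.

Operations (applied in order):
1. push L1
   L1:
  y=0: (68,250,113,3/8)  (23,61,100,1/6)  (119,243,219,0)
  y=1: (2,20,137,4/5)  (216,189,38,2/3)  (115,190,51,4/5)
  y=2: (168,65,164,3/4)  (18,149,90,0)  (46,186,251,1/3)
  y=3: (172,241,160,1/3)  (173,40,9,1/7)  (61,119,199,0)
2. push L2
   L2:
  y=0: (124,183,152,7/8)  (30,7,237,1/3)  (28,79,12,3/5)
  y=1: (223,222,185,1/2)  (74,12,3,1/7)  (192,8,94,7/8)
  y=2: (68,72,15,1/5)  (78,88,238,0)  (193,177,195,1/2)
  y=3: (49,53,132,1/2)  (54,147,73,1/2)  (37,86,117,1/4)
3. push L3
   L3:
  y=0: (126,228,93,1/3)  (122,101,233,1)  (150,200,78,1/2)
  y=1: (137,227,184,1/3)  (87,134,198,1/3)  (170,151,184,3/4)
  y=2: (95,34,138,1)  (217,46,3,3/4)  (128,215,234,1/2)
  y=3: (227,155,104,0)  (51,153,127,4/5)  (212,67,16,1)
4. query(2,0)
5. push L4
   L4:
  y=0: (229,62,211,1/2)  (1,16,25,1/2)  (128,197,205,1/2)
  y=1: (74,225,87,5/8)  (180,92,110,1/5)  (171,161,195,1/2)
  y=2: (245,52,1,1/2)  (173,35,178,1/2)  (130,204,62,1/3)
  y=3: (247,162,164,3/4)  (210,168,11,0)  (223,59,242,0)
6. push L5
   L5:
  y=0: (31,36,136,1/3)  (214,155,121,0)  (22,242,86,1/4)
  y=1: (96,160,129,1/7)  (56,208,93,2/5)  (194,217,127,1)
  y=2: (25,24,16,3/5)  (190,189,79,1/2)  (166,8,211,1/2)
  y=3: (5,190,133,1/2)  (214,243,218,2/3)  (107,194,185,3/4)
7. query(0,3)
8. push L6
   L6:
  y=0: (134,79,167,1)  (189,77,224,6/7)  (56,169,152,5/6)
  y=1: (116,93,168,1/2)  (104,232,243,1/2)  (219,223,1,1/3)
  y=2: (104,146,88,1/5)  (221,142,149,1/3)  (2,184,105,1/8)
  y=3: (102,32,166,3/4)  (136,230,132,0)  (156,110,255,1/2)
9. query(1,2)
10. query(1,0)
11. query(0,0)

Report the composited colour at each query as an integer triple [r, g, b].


query (2,0) [L1,L2,L3] — begin 0,0,0
after L1 α=0: [0, 0, 0]
after L2 α=3/5: [84/5, 237/5, 36/5]
after L3 α=1/2: [417/5, 1237/10, 213/5]
= [83, 124, 43]

at x=0,y=3 over L1,L2,L3,L4,L5:
+L1 (α=1/3) → [172/3, 241/3, 160/3]
+L2 (α=1/2) → [319/6, 200/3, 278/3]
+L3 (α=0) → [319/6, 200/3, 278/3]
+L4 (α=3/4) → [4765/24, 829/6, 877/6]
+L5 (α=1/2) → [4885/48, 1969/12, 1675/12]
= [102, 164, 140]

at x=1,y=2 over L1,L2,L3,L4,L5,L6:
+L1 (α=0) → [0, 0, 0]
+L2 (α=0) → [0, 0, 0]
+L3 (α=3/4) → [651/4, 69/2, 9/4]
+L4 (α=1/2) → [1343/8, 139/4, 721/8]
+L5 (α=1/2) → [2863/16, 895/8, 1353/16]
+L6 (α=1/3) → [4631/24, 1463/12, 2545/24]
= [193, 122, 106]

at x=1,y=0 over L1,L2,L3,L4,L5,L6:
L1 α=1/6: [23/6, 61/6, 50/3]
L2 α=1/3: [113/9, 82/9, 811/9]
L3 α=1: [122, 101, 233]
L4 α=1/2: [123/2, 117/2, 129]
L5 α=0: [123/2, 117/2, 129]
L6 α=6/7: [2391/14, 1041/14, 1473/7]
→ [171, 74, 210]

query (0,0) [L1,L2,L3,L4,L5,L6] — begin 0,0,0
L1 α=3/8: [51/2, 375/4, 339/8]
L2 α=7/8: [1787/16, 5499/32, 8851/64]
L3 α=1/3: [2795/24, 3049/16, 11827/96]
L4 α=1/2: [8291/48, 4041/32, 32083/192]
L5 α=1/3: [9035/72, 1539/16, 45139/288]
L6 α=1: [134, 79, 167]
= [134, 79, 167]


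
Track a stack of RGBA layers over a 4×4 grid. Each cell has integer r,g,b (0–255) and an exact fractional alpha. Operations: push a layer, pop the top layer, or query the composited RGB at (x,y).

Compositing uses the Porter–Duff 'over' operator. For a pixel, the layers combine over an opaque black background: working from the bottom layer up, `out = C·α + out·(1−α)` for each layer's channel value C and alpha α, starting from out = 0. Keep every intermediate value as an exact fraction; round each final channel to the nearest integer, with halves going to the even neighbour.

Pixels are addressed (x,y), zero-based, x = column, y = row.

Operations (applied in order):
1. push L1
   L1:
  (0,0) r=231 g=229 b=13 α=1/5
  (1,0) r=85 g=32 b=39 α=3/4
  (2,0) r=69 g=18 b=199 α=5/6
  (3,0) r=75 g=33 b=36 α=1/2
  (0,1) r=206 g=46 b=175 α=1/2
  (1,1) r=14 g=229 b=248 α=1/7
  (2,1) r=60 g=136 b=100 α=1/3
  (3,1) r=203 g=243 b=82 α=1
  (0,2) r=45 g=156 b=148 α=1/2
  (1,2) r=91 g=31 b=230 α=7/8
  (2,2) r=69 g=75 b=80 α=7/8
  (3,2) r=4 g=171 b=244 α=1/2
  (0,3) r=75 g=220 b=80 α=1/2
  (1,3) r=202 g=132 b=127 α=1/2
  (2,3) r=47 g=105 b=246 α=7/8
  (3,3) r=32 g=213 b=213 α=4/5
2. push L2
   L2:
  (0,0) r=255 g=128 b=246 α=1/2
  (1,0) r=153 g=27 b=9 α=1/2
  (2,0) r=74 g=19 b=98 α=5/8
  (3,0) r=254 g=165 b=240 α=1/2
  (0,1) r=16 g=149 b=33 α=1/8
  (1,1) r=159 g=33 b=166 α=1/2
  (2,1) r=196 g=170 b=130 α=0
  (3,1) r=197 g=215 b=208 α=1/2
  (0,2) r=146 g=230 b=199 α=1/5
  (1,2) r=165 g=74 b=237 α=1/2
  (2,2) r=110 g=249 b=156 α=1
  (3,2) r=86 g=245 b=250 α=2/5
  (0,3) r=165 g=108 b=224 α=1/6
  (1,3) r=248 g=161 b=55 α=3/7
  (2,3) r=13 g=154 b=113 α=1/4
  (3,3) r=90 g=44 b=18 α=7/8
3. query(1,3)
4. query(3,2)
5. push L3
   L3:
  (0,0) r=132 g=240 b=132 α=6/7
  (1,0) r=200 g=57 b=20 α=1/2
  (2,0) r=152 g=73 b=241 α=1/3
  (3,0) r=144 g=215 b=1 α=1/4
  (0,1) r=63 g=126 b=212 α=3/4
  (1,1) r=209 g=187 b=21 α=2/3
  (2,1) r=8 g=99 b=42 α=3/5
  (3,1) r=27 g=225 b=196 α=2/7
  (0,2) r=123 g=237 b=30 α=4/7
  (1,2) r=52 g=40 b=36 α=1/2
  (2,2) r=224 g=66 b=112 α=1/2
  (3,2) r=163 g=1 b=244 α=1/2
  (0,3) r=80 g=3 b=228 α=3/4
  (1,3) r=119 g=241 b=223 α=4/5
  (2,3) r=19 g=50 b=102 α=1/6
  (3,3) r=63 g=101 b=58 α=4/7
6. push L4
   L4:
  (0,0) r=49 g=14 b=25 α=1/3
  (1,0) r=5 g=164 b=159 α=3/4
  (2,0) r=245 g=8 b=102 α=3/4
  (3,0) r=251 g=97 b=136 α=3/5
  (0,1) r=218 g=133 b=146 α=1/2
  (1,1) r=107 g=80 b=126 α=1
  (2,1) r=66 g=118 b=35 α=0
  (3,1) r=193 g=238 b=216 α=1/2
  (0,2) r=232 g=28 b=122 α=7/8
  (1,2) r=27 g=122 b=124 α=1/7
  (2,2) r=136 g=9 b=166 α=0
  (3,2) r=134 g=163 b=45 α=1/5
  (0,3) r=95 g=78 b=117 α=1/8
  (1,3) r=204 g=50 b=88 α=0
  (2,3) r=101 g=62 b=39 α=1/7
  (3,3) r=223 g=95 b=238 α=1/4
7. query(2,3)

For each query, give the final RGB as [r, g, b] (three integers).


query (1,3) [L1,L2] — begin 0,0,0
L1 α=1/2: [101, 66, 127/2]
L2 α=3/7: [164, 747/7, 419/7]
= [164, 107, 60]

at x=3,y=2 over L1,L2:
+L1 (α=1/2) → [2, 171/2, 122]
+L2 (α=2/5) → [178/5, 1493/10, 866/5]
→ [36, 149, 173]

query (2,3) [L1,L2,L3,L4] — begin 0,0,0
L1 α=7/8: [329/8, 735/8, 861/4]
L2 α=1/4: [1091/32, 3437/32, 3035/16]
L3 α=1/6: [2021/64, 18785/192, 16807/96]
L4 α=1/7: [9295/224, 2967/32, 17431/112]
→ [41, 93, 156]


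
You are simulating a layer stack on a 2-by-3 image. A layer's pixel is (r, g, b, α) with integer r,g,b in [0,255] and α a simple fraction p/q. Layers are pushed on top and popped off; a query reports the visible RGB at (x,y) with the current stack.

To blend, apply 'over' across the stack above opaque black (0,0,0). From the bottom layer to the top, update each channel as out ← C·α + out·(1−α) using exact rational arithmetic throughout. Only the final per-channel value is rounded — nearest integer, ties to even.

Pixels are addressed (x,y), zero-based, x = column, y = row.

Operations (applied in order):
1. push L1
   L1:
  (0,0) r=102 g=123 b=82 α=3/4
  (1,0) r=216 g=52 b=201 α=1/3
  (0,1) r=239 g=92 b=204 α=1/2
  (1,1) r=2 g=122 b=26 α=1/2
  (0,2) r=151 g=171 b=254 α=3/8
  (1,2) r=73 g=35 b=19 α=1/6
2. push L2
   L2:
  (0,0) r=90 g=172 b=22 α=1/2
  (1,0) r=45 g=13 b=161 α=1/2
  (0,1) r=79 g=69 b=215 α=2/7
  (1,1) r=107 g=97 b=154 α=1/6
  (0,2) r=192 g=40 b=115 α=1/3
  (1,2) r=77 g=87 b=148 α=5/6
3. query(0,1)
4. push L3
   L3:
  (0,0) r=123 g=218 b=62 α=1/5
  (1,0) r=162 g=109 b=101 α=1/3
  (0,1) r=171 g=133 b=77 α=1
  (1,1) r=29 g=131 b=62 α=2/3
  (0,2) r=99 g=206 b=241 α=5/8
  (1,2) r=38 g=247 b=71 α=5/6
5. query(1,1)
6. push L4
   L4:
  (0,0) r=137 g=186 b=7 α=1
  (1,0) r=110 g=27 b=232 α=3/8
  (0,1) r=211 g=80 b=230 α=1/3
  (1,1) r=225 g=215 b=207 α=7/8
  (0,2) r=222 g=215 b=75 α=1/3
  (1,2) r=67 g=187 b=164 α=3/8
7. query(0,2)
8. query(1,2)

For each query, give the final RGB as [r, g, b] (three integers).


(0,1) stack=L1,L2; from [0,0,0]:
L1 α=1/2: [239/2, 46, 102]
L2 α=2/7: [1511/14, 368/7, 940/7]
→ [108, 53, 134]

at x=1,y=1 over L1,L2,L3:
+L1 (α=1/2) → [1, 61, 13]
+L2 (α=1/6) → [56/3, 67, 73/2]
+L3 (α=2/3) → [230/9, 329/3, 107/2]
rounded: [26, 110, 54]

at x=0,y=2 over L1,L2,L3,L4:
L1 α=3/8: [453/8, 513/8, 381/4]
L2 α=1/3: [407/4, 673/12, 611/6]
L3 α=5/8: [3201/32, 4793/32, 3021/16]
L4 α=1/3: [2251/16, 8233/48, 1207/8]
rounded: [141, 172, 151]

query (1,2) [L1,L2,L3,L4] — begin 0,0,0
L1 α=1/6: [73/6, 35/6, 19/6]
L2 α=5/6: [2383/36, 2645/36, 4459/36]
L3 α=5/6: [9223/216, 47105/216, 17239/216]
L4 α=3/8: [89531/1728, 356701/1728, 192467/1728]
= [52, 206, 111]


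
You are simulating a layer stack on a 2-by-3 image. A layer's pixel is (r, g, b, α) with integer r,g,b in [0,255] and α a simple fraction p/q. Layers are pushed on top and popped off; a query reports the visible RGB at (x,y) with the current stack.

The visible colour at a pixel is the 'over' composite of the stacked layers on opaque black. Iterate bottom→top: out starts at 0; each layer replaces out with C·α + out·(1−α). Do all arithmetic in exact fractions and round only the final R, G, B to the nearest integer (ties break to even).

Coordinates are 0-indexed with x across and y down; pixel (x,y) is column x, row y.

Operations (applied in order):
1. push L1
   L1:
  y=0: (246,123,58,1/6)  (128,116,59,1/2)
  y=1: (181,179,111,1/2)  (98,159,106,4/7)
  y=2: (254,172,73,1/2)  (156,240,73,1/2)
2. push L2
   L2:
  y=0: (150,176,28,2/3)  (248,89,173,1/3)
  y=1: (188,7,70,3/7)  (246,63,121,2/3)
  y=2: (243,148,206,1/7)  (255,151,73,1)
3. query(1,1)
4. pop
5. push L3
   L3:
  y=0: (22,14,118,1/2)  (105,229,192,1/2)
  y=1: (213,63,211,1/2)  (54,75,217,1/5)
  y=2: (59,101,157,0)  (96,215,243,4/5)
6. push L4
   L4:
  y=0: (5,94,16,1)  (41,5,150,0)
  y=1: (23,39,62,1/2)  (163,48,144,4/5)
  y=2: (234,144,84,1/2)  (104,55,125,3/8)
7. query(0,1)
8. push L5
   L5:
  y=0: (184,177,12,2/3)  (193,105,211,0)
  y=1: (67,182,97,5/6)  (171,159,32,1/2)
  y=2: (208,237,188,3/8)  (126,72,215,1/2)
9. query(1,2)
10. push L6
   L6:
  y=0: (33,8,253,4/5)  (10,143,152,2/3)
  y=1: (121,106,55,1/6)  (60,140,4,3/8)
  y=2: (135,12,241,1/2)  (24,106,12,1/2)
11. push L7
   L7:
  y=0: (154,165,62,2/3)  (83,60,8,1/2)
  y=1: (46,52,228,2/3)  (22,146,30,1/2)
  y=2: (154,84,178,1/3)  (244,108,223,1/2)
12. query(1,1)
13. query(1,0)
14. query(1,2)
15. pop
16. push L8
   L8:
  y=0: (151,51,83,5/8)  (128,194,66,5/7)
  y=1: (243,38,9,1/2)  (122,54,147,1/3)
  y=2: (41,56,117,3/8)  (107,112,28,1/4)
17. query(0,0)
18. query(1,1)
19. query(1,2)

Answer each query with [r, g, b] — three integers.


at x=1,y=1 over L1,L2:
after L1 α=4/7: [56, 636/7, 424/7]
after L2 α=2/3: [548/3, 506/7, 706/7]
rounded: [183, 72, 101]

(0,1) stack=L1,L3,L4; from [0,0,0]:
after L1 α=1/2: [181/2, 179/2, 111/2]
after L3 α=1/2: [607/4, 305/4, 533/4]
after L4 α=1/2: [699/8, 461/8, 781/8]
→ [87, 58, 98]

at x=1,y=2 over L1,L3,L4,L5:
L1 α=1/2: [78, 120, 73/2]
L3 α=4/5: [462/5, 196, 2017/10]
L4 α=3/8: [387/4, 1145/8, 2767/16]
L5 α=1/2: [891/8, 1721/16, 6207/32]
→ [111, 108, 194]

(1,1) stack=L1,L3,L4,L5,L6,L7; from [0,0,0]:
L1 α=4/7: [56, 636/7, 424/7]
L3 α=1/5: [278/5, 3069/35, 643/7]
L4 α=4/5: [3538/25, 9789/175, 935/7]
L5 α=1/2: [7813/50, 18807/175, 1159/14]
L6 α=3/8: [9613/80, 33507/280, 5963/112]
L7 α=1/2: [11373/160, 74387/560, 9323/224]
= [71, 133, 42]

(1,0) stack=L1,L3,L4,L5,L6,L7; from [0,0,0]:
after L1 α=1/2: [64, 58, 59/2]
after L3 α=1/2: [169/2, 287/2, 443/4]
after L4 α=0: [169/2, 287/2, 443/4]
after L5 α=0: [169/2, 287/2, 443/4]
after L6 α=2/3: [209/6, 859/6, 553/4]
after L7 α=1/2: [707/12, 1219/12, 585/8]
→ [59, 102, 73]

query (1,2) [L1,L3,L4,L5,L6,L7] — begin 0,0,0
L1 α=1/2: [78, 120, 73/2]
L3 α=4/5: [462/5, 196, 2017/10]
L4 α=3/8: [387/4, 1145/8, 2767/16]
L5 α=1/2: [891/8, 1721/16, 6207/32]
L6 α=1/2: [1083/16, 3417/32, 6591/64]
L7 α=1/2: [4987/32, 6873/64, 20863/128]
= [156, 107, 163]

query (0,0) [L1,L3,L4,L5,L6,L8] — begin 0,0,0
L1 α=1/6: [41, 41/2, 29/3]
L3 α=1/2: [63/2, 69/4, 383/6]
L4 α=1: [5, 94, 16]
L5 α=2/3: [373/3, 448/3, 40/3]
L6 α=4/5: [769/15, 544/15, 3076/15]
L8 α=5/8: [568/5, 1819/40, 5151/40]
= [114, 45, 129]

(1,1) stack=L1,L3,L4,L5,L6,L8; from [0,0,0]:
after L1 α=4/7: [56, 636/7, 424/7]
after L3 α=1/5: [278/5, 3069/35, 643/7]
after L4 α=4/5: [3538/25, 9789/175, 935/7]
after L5 α=1/2: [7813/50, 18807/175, 1159/14]
after L6 α=3/8: [9613/80, 33507/280, 5963/112]
after L8 α=1/3: [4831/40, 13689/140, 14195/168]
→ [121, 98, 84]

at x=1,y=2 over L1,L3,L4,L5,L6,L8:
after L1 α=1/2: [78, 120, 73/2]
after L3 α=4/5: [462/5, 196, 2017/10]
after L4 α=3/8: [387/4, 1145/8, 2767/16]
after L5 α=1/2: [891/8, 1721/16, 6207/32]
after L6 α=1/2: [1083/16, 3417/32, 6591/64]
after L8 α=1/4: [4961/64, 13835/128, 21565/256]
rounded: [78, 108, 84]


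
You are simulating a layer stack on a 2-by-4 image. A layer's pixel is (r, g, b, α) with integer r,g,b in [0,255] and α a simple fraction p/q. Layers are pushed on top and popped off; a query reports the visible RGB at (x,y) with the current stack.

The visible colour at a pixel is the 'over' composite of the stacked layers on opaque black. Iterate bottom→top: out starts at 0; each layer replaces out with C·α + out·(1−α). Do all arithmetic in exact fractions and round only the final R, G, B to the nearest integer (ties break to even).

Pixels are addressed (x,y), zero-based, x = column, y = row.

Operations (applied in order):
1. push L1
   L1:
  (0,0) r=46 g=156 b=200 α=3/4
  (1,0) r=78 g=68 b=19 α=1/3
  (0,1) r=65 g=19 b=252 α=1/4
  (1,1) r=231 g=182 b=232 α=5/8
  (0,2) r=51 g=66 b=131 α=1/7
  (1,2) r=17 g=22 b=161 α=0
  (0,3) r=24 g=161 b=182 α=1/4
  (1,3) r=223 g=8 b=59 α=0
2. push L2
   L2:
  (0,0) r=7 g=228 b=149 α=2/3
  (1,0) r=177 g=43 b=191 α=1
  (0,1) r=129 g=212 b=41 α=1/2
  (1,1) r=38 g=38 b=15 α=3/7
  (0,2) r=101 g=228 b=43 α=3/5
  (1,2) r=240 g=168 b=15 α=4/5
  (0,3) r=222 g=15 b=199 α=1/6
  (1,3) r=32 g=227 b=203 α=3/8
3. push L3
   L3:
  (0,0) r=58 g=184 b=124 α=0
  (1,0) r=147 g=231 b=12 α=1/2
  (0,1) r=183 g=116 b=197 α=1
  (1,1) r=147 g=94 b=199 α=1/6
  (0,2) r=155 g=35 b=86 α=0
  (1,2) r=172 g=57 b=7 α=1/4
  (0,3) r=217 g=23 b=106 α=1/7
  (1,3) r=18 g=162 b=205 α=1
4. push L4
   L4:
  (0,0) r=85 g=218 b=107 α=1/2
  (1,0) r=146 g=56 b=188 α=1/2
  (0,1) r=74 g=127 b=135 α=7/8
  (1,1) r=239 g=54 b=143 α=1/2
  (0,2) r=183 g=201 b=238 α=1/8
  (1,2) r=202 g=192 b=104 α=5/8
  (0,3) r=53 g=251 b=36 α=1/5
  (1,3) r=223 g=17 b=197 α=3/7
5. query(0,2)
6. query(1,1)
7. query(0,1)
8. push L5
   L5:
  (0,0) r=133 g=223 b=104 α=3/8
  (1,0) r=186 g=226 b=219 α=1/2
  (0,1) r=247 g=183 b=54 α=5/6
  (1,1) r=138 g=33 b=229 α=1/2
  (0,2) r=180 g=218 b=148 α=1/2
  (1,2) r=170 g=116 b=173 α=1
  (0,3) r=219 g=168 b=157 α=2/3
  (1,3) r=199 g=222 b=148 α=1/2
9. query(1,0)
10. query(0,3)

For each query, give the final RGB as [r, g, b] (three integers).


query (0,2) [L1,L2,L3,L4] — begin 0,0,0
+L1 (α=1/7) → [51/7, 66/7, 131/7]
+L2 (α=3/5) → [2223/35, 984/7, 233/7]
+L3 (α=0) → [2223/35, 984/7, 233/7]
+L4 (α=1/8) → [1569/20, 1185/8, 471/8]
= [78, 148, 59]

at x=1,y=1 over L1,L2,L3,L4:
after L1 α=5/8: [1155/8, 455/4, 145]
after L2 α=3/7: [1383/14, 569/7, 625/7]
after L3 α=1/6: [2991/28, 3503/42, 753/7]
after L4 α=1/2: [9683/56, 5771/84, 877/7]
= [173, 69, 125]

query (0,1) [L1,L2,L3,L4] — begin 0,0,0
+L1 (α=1/4) → [65/4, 19/4, 63]
+L2 (α=1/2) → [581/8, 867/8, 52]
+L3 (α=1) → [183, 116, 197]
+L4 (α=7/8) → [701/8, 1005/8, 571/4]
rounded: [88, 126, 143]

(1,0) stack=L1,L2,L3,L4,L5; from [0,0,0]:
L1 α=1/3: [26, 68/3, 19/3]
L2 α=1: [177, 43, 191]
L3 α=1/2: [162, 137, 203/2]
L4 α=1/2: [154, 193/2, 579/4]
L5 α=1/2: [170, 645/4, 1455/8]
rounded: [170, 161, 182]

(0,3) stack=L1,L2,L3,L4,L5; from [0,0,0]:
after L1 α=1/4: [6, 161/4, 91/2]
after L2 α=1/6: [42, 865/24, 853/12]
after L3 α=1/7: [67, 957/28, 1065/14]
after L4 α=1/5: [321/5, 2714/35, 2382/35]
after L5 α=2/3: [837/5, 14474/105, 13372/105]
→ [167, 138, 127]


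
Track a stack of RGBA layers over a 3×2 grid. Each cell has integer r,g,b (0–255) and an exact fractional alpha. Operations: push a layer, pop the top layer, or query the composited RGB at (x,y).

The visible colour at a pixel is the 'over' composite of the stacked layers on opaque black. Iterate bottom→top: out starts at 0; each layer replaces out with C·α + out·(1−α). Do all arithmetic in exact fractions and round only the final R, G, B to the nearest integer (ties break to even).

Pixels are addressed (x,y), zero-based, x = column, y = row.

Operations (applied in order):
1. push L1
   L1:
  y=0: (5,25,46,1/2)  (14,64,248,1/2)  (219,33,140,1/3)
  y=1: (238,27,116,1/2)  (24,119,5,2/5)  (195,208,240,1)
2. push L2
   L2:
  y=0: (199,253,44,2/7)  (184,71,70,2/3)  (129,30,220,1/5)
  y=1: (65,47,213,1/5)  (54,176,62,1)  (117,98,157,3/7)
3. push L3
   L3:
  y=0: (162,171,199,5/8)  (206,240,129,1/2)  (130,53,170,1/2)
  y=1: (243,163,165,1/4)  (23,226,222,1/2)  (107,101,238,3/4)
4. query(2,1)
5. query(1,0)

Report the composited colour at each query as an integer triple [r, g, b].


at x=2,y=1 over L1,L2,L3:
+L1 (α=1) → [195, 208, 240]
+L2 (α=3/7) → [1131/7, 1126/7, 1431/7]
+L3 (α=3/4) → [1689/14, 3247/28, 6429/28]
rounded: [121, 116, 230]

query (1,0) [L1,L2,L3] — begin 0,0,0
L1 α=1/2: [7, 32, 124]
L2 α=2/3: [125, 58, 88]
L3 α=1/2: [331/2, 149, 217/2]
rounded: [166, 149, 108]


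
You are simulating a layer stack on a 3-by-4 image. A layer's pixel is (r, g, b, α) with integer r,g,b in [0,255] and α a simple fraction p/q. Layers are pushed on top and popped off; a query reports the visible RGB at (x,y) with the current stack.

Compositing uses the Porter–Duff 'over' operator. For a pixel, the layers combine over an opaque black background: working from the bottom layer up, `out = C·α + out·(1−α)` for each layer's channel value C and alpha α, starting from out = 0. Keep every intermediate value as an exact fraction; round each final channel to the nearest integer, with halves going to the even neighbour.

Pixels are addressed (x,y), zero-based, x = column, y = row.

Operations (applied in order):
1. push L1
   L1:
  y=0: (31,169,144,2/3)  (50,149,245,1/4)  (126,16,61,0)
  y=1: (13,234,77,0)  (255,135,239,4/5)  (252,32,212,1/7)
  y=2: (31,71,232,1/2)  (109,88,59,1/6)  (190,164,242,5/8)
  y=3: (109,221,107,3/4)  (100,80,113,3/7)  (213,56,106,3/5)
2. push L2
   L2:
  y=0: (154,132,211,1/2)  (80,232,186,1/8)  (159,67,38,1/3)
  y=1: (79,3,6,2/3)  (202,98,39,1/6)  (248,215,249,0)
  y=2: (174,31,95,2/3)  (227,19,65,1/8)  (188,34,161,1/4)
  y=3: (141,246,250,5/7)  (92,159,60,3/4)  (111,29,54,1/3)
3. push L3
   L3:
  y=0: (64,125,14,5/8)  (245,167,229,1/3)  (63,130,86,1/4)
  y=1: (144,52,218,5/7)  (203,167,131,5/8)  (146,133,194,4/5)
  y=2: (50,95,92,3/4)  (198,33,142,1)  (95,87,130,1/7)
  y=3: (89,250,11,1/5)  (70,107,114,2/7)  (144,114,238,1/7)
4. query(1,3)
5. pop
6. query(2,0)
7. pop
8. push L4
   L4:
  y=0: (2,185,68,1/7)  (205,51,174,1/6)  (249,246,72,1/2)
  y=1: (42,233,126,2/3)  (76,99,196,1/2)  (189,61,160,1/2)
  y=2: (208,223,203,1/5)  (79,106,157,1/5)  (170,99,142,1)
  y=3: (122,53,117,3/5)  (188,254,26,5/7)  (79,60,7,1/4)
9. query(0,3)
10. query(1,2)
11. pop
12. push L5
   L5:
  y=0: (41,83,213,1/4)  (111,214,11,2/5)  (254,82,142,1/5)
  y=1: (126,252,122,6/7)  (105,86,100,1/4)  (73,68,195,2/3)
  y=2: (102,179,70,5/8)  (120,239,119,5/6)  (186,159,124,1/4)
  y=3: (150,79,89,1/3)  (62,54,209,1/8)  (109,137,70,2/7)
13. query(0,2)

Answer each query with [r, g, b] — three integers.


(1,3) stack=L1,L2,L3; from [0,0,0]:
+L1 (α=3/7) → [300/7, 240/7, 339/7]
+L2 (α=3/4) → [558/7, 3579/28, 1599/28]
+L3 (α=2/7) → [3770/49, 23887/196, 14379/196]
→ [77, 122, 73]

at x=2,y=0 over L1,L2:
+L1 (α=0) → [0, 0, 0]
+L2 (α=1/3) → [53, 67/3, 38/3]
rounded: [53, 22, 13]

query (0,3) [L1,L4] — begin 0,0,0
+L1 (α=3/4) → [327/4, 663/4, 321/4]
+L4 (α=3/5) → [1059/10, 981/10, 1023/10]
= [106, 98, 102]

query (1,2) [L1,L4] — begin 0,0,0
L1 α=1/6: [109/6, 44/3, 59/6]
L4 α=1/5: [91/3, 494/15, 589/15]
rounded: [30, 33, 39]

(0,2) stack=L1,L5; from [0,0,0]:
after L1 α=1/2: [31/2, 71/2, 116]
after L5 α=5/8: [1113/16, 2003/16, 349/4]
→ [70, 125, 87]


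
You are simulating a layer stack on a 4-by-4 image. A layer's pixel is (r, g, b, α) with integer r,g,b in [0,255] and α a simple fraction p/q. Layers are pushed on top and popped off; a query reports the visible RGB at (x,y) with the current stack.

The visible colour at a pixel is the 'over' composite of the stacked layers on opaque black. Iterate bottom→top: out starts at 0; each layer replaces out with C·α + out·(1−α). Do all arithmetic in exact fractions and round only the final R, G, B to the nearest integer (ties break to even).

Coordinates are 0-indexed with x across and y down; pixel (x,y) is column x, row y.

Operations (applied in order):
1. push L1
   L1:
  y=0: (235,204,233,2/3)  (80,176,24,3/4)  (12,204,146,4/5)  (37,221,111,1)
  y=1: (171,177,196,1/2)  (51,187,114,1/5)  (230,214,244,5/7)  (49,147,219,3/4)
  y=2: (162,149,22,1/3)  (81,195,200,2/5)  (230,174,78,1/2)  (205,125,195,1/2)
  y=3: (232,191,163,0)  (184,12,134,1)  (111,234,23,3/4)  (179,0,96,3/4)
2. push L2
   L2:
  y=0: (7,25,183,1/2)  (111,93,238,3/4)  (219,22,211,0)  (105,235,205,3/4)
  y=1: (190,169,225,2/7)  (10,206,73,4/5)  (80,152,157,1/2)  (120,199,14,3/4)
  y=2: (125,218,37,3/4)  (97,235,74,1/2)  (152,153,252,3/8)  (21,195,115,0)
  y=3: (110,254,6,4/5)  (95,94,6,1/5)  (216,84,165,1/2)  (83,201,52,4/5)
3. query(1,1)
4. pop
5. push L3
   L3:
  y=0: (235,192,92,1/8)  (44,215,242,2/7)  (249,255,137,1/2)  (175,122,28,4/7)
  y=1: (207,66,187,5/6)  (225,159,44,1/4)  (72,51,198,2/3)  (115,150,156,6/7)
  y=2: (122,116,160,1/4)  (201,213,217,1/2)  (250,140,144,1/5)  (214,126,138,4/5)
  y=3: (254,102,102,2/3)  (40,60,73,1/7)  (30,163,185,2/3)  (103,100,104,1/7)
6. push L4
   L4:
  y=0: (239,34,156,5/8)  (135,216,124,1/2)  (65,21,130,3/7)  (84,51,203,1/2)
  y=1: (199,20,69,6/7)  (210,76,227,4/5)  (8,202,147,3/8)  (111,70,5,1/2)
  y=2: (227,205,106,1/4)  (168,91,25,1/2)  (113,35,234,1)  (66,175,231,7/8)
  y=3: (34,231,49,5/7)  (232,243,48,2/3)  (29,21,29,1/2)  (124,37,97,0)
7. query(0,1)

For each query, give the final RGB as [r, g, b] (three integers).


(1,1) stack=L1,L2; from [0,0,0]:
after L1 α=1/5: [51/5, 187/5, 114/5]
after L2 α=4/5: [251/25, 4307/25, 1574/25]
= [10, 172, 63]

query (0,1) [L1,L3,L4] — begin 0,0,0
after L1 α=1/2: [171/2, 177/2, 98]
after L3 α=5/6: [747/4, 279/4, 1033/6]
after L4 α=6/7: [789/4, 759/28, 3517/42]
= [197, 27, 84]


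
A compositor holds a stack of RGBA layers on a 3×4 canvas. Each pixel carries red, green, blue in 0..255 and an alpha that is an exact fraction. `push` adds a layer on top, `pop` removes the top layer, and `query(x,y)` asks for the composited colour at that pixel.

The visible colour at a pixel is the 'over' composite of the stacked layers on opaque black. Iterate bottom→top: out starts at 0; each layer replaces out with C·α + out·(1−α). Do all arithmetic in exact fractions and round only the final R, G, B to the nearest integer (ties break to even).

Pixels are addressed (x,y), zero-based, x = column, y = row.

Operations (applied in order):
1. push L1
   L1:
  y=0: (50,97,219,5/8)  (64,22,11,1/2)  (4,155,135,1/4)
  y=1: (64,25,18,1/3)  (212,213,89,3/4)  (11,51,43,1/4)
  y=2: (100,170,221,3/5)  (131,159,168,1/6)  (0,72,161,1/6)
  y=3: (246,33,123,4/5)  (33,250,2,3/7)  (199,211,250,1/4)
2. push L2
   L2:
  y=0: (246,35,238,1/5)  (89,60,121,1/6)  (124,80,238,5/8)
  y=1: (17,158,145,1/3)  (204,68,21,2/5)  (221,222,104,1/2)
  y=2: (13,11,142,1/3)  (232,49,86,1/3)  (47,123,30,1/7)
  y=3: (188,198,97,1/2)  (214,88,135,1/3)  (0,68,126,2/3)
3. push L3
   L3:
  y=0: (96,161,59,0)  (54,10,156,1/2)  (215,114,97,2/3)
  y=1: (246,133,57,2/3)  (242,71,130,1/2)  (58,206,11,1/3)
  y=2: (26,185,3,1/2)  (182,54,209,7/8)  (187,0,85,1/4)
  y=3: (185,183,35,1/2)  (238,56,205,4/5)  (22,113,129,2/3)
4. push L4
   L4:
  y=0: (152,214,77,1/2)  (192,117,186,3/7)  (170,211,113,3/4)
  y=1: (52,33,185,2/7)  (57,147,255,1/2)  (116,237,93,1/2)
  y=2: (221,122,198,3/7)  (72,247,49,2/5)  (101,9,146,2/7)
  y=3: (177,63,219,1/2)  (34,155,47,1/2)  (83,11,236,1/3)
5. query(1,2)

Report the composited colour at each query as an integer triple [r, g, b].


(1,2) stack=L1,L2,L3,L4; from [0,0,0]:
L1 α=1/6: [131/6, 53/2, 28]
L2 α=1/3: [827/9, 34, 142/3]
L3 α=7/8: [12293/72, 103/2, 4531/24]
L4 α=2/5: [15749/120, 1297/10, 1063/8]
= [131, 130, 133]


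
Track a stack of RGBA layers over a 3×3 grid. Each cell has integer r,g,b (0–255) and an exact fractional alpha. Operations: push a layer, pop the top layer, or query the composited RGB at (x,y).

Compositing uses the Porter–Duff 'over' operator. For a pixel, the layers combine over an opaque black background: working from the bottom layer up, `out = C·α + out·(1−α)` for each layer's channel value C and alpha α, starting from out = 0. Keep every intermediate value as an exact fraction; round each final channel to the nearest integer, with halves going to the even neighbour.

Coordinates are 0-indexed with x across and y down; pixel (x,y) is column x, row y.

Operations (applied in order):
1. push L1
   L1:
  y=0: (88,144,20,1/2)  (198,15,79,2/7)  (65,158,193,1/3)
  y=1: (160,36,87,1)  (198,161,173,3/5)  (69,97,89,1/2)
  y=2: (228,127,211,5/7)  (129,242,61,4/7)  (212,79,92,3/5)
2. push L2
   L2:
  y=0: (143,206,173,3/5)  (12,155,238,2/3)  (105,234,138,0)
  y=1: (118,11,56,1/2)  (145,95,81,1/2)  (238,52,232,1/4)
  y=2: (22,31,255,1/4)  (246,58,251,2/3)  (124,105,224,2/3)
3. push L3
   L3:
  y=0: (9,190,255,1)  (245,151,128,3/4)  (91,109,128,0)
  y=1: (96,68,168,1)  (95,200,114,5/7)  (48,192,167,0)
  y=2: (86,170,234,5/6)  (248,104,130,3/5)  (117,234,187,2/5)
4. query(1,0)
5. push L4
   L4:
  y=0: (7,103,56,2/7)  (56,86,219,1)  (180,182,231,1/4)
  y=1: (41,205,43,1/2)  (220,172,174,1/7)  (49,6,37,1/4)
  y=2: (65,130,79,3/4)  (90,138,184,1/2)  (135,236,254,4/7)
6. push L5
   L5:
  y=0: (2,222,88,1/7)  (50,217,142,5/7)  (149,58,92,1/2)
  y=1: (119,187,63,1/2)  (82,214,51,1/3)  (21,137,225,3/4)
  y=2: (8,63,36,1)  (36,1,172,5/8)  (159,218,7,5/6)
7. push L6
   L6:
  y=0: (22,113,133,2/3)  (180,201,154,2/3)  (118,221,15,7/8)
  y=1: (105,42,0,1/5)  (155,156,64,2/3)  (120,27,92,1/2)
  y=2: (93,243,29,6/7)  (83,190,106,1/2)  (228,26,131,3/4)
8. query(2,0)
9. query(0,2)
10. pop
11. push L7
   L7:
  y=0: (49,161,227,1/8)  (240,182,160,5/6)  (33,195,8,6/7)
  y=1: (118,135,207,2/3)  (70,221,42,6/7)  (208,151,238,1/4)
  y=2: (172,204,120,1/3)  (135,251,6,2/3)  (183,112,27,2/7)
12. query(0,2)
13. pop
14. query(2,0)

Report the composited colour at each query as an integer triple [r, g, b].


query (1,0) [L1,L2,L3] — begin 0,0,0
+L1 (α=2/7) → [396/7, 30/7, 158/7]
+L2 (α=2/3) → [188/7, 2200/21, 3490/21]
+L3 (α=3/4) → [5333/28, 11713/84, 5777/42]
→ [190, 139, 138]

at x=2,y=0 over L1,L2,L3,L4,L5,L6:
+L1 (α=1/3) → [65/3, 158/3, 193/3]
+L2 (α=0) → [65/3, 158/3, 193/3]
+L3 (α=0) → [65/3, 158/3, 193/3]
+L4 (α=1/4) → [245/4, 85, 106]
+L5 (α=1/2) → [841/8, 143/2, 99]
+L6 (α=7/8) → [7449/64, 3237/16, 51/2]
→ [116, 202, 26]

(0,2) stack=L1,L2,L3,L4,L5,L6; from [0,0,0]:
L1 α=5/7: [1140/7, 635/7, 1055/7]
L2 α=1/4: [1787/14, 1061/14, 2475/14]
L3 α=5/6: [7807/84, 12961/84, 6285/28]
L4 α=3/4: [24187/336, 45721/336, 12921/112]
L5 α=1: [8, 63, 36]
L6 α=6/7: [566/7, 1521/7, 30]
→ [81, 217, 30]

at x=0,y=2 over L1,L2,L3,L4,L5,L7:
+L1 (α=5/7) → [1140/7, 635/7, 1055/7]
+L2 (α=1/4) → [1787/14, 1061/14, 2475/14]
+L3 (α=5/6) → [7807/84, 12961/84, 6285/28]
+L4 (α=3/4) → [24187/336, 45721/336, 12921/112]
+L5 (α=1) → [8, 63, 36]
+L7 (α=1/3) → [188/3, 110, 64]
→ [63, 110, 64]

at x=2,y=0 over L1,L2,L3,L4,L5:
+L1 (α=1/3) → [65/3, 158/3, 193/3]
+L2 (α=0) → [65/3, 158/3, 193/3]
+L3 (α=0) → [65/3, 158/3, 193/3]
+L4 (α=1/4) → [245/4, 85, 106]
+L5 (α=1/2) → [841/8, 143/2, 99]
= [105, 72, 99]
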